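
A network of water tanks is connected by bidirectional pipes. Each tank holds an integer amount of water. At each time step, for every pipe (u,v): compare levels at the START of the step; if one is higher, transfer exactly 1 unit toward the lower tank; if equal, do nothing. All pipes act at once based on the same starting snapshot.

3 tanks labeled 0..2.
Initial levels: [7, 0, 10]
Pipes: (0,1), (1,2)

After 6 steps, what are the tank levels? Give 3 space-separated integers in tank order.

Answer: 5 7 5

Derivation:
Step 1: flows [0->1,2->1] -> levels [6 2 9]
Step 2: flows [0->1,2->1] -> levels [5 4 8]
Step 3: flows [0->1,2->1] -> levels [4 6 7]
Step 4: flows [1->0,2->1] -> levels [5 6 6]
Step 5: flows [1->0,1=2] -> levels [6 5 6]
Step 6: flows [0->1,2->1] -> levels [5 7 5]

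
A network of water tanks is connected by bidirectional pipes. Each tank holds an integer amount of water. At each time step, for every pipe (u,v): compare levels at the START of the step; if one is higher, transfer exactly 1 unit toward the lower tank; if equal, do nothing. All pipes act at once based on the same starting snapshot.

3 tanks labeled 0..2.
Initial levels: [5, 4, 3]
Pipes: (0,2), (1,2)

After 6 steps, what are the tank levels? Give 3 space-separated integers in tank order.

Answer: 5 4 3

Derivation:
Step 1: flows [0->2,1->2] -> levels [4 3 5]
Step 2: flows [2->0,2->1] -> levels [5 4 3]
  -> period-2 cycle: step 2 state = step 0 state
  -> state at step 6: (6-0) mod 2 = 0, same as step 0 -> [5 4 3]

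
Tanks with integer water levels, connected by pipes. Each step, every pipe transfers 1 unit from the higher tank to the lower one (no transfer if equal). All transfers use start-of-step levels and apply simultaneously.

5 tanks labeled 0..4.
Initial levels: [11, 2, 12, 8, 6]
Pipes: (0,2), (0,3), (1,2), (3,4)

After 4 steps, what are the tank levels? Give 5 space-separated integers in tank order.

Step 1: flows [2->0,0->3,2->1,3->4] -> levels [11 3 10 8 7]
Step 2: flows [0->2,0->3,2->1,3->4] -> levels [9 4 10 8 8]
Step 3: flows [2->0,0->3,2->1,3=4] -> levels [9 5 8 9 8]
Step 4: flows [0->2,0=3,2->1,3->4] -> levels [8 6 8 8 9]

Answer: 8 6 8 8 9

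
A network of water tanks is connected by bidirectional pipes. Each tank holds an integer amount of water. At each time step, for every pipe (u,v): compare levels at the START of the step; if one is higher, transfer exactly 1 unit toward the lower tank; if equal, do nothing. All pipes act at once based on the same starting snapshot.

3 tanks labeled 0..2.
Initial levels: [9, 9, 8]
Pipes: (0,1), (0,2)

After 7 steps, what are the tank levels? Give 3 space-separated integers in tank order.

Answer: 8 9 9

Derivation:
Step 1: flows [0=1,0->2] -> levels [8 9 9]
Step 2: flows [1->0,2->0] -> levels [10 8 8]
Step 3: flows [0->1,0->2] -> levels [8 9 9]
  -> period-2 cycle: step 3 state = step 1 state
  -> state at step 7: (7-1) mod 2 = 0, same as step 1 -> [8 9 9]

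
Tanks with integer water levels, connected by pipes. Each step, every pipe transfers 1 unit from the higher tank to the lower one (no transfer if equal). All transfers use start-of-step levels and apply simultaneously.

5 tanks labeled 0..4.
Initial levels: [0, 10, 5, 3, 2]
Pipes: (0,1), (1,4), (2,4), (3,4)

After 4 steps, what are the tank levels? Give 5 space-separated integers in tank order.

Step 1: flows [1->0,1->4,2->4,3->4] -> levels [1 8 4 2 5]
Step 2: flows [1->0,1->4,4->2,4->3] -> levels [2 6 5 3 4]
Step 3: flows [1->0,1->4,2->4,4->3] -> levels [3 4 4 4 5]
Step 4: flows [1->0,4->1,4->2,4->3] -> levels [4 4 5 5 2]

Answer: 4 4 5 5 2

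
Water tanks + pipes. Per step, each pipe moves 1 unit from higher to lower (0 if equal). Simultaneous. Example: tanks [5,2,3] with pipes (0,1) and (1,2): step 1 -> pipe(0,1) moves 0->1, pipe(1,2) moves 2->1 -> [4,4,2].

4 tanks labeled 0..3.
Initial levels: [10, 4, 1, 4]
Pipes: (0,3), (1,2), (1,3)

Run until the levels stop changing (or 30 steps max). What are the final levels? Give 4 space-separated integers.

Answer: 4 4 5 6

Derivation:
Step 1: flows [0->3,1->2,1=3] -> levels [9 3 2 5]
Step 2: flows [0->3,1->2,3->1] -> levels [8 3 3 5]
Step 3: flows [0->3,1=2,3->1] -> levels [7 4 3 5]
Step 4: flows [0->3,1->2,3->1] -> levels [6 4 4 5]
Step 5: flows [0->3,1=2,3->1] -> levels [5 5 4 5]
Step 6: flows [0=3,1->2,1=3] -> levels [5 4 5 5]
Step 7: flows [0=3,2->1,3->1] -> levels [5 6 4 4]
Step 8: flows [0->3,1->2,1->3] -> levels [4 4 5 6]
Step 9: flows [3->0,2->1,3->1] -> levels [5 6 4 4]
  -> period-2 cycle: step 9 state = step 7 state; never stabilizes
  -> state at step 30: (30-7) mod 2 = 1, same as step 8 -> [4 4 5 6]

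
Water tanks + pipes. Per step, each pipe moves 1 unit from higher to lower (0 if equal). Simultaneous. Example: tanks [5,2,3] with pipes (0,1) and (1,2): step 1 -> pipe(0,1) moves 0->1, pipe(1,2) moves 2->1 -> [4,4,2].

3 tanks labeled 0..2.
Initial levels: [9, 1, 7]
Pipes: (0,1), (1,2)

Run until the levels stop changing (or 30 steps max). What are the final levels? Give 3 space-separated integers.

Answer: 6 5 6

Derivation:
Step 1: flows [0->1,2->1] -> levels [8 3 6]
Step 2: flows [0->1,2->1] -> levels [7 5 5]
Step 3: flows [0->1,1=2] -> levels [6 6 5]
Step 4: flows [0=1,1->2] -> levels [6 5 6]
Step 5: flows [0->1,2->1] -> levels [5 7 5]
Step 6: flows [1->0,1->2] -> levels [6 5 6]
  -> period-2 cycle: step 6 state = step 4 state; never stabilizes
  -> state at step 30: (30-4) mod 2 = 0, same as step 4 -> [6 5 6]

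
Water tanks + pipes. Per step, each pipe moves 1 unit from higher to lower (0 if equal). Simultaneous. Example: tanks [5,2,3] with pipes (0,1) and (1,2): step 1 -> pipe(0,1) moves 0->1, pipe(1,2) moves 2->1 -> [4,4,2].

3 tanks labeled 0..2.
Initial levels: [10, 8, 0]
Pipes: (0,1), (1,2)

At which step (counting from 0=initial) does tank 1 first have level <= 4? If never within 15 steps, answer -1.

Answer: -1

Derivation:
Step 1: flows [0->1,1->2] -> levels [9 8 1]
Step 2: flows [0->1,1->2] -> levels [8 8 2]
Step 3: flows [0=1,1->2] -> levels [8 7 3]
Step 4: flows [0->1,1->2] -> levels [7 7 4]
Step 5: flows [0=1,1->2] -> levels [7 6 5]
Step 6: flows [0->1,1->2] -> levels [6 6 6]
Step 7: flows [0=1,1=2] -> levels [6 6 6]
  -> stable; tank 1 stays at 6 > 4
Tank 1 never reaches <=4 within 15 steps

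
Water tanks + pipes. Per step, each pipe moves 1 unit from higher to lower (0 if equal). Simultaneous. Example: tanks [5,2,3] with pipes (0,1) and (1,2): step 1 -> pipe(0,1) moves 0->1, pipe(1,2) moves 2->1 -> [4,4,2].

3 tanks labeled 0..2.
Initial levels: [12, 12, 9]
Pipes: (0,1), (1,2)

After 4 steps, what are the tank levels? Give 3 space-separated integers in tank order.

Answer: 11 11 11

Derivation:
Step 1: flows [0=1,1->2] -> levels [12 11 10]
Step 2: flows [0->1,1->2] -> levels [11 11 11]
Step 3: flows [0=1,1=2] -> levels [11 11 11]
  -> stable; steps 4..4 unchanged -> [11 11 11]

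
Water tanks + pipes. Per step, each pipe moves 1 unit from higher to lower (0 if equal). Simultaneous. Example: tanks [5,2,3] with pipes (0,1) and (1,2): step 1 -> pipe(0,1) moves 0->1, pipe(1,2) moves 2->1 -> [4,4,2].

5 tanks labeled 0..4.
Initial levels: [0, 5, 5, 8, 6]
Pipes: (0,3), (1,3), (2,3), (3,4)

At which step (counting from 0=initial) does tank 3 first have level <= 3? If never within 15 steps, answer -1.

Answer: 3

Derivation:
Step 1: flows [3->0,3->1,3->2,3->4] -> levels [1 6 6 4 7]
Step 2: flows [3->0,1->3,2->3,4->3] -> levels [2 5 5 6 6]
Step 3: flows [3->0,3->1,3->2,3=4] -> levels [3 6 6 3 6]
Tank 3 first reaches <=3 at step 3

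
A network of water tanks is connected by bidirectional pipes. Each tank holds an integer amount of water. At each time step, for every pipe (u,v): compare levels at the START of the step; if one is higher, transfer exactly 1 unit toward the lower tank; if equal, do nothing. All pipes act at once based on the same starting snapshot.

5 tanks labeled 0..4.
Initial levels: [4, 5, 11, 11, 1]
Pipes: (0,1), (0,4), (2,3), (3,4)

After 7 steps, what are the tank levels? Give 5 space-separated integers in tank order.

Step 1: flows [1->0,0->4,2=3,3->4] -> levels [4 4 11 10 3]
Step 2: flows [0=1,0->4,2->3,3->4] -> levels [3 4 10 10 5]
Step 3: flows [1->0,4->0,2=3,3->4] -> levels [5 3 10 9 5]
Step 4: flows [0->1,0=4,2->3,3->4] -> levels [4 4 9 9 6]
Step 5: flows [0=1,4->0,2=3,3->4] -> levels [5 4 9 8 6]
Step 6: flows [0->1,4->0,2->3,3->4] -> levels [5 5 8 8 6]
Step 7: flows [0=1,4->0,2=3,3->4] -> levels [6 5 8 7 6]

Answer: 6 5 8 7 6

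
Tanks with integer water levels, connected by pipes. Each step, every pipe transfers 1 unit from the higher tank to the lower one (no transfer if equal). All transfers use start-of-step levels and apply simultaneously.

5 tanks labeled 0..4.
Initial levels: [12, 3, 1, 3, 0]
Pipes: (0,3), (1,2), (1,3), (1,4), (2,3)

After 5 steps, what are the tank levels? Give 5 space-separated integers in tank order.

Answer: 7 2 4 4 2

Derivation:
Step 1: flows [0->3,1->2,1=3,1->4,3->2] -> levels [11 1 3 3 1]
Step 2: flows [0->3,2->1,3->1,1=4,2=3] -> levels [10 3 2 3 1]
Step 3: flows [0->3,1->2,1=3,1->4,3->2] -> levels [9 1 4 3 2]
Step 4: flows [0->3,2->1,3->1,4->1,2->3] -> levels [8 4 2 4 1]
Step 5: flows [0->3,1->2,1=3,1->4,3->2] -> levels [7 2 4 4 2]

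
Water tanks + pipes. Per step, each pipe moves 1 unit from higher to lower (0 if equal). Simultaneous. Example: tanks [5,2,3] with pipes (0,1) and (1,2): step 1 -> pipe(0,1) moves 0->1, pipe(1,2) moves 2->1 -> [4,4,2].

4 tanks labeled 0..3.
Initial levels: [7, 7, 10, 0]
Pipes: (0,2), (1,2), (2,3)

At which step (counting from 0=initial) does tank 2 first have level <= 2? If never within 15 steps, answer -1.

Step 1: flows [2->0,2->1,2->3] -> levels [8 8 7 1]
Step 2: flows [0->2,1->2,2->3] -> levels [7 7 8 2]
Step 3: flows [2->0,2->1,2->3] -> levels [8 8 5 3]
Step 4: flows [0->2,1->2,2->3] -> levels [7 7 6 4]
Step 5: flows [0->2,1->2,2->3] -> levels [6 6 7 5]
Step 6: flows [2->0,2->1,2->3] -> levels [7 7 4 6]
Step 7: flows [0->2,1->2,3->2] -> levels [6 6 7 5]
  -> period-2 cycle (repeats step 5); tank 2 never drops to <=2
Tank 2 never reaches <=2 within 15 steps

Answer: -1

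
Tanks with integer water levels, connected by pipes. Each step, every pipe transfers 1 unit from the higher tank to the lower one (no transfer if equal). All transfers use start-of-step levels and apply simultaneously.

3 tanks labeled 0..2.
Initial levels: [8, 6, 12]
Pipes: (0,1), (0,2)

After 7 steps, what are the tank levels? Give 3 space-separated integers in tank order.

Step 1: flows [0->1,2->0] -> levels [8 7 11]
Step 2: flows [0->1,2->0] -> levels [8 8 10]
Step 3: flows [0=1,2->0] -> levels [9 8 9]
Step 4: flows [0->1,0=2] -> levels [8 9 9]
Step 5: flows [1->0,2->0] -> levels [10 8 8]
Step 6: flows [0->1,0->2] -> levels [8 9 9]
  -> period-2 cycle: step 6 state = step 4 state
  -> state at step 7: (7-4) mod 2 = 1, same as step 5 -> [10 8 8]

Answer: 10 8 8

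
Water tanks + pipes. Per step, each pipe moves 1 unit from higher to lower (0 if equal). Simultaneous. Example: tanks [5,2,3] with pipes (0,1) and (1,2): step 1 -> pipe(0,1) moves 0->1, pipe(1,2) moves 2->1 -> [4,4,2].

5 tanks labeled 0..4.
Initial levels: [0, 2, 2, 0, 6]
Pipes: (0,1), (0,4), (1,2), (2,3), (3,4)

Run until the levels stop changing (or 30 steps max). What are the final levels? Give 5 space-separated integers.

Step 1: flows [1->0,4->0,1=2,2->3,4->3] -> levels [2 1 1 2 4]
Step 2: flows [0->1,4->0,1=2,3->2,4->3] -> levels [2 2 2 2 2]
Step 3: flows [0=1,0=4,1=2,2=3,3=4] -> levels [2 2 2 2 2]
  -> stable (no change)

Answer: 2 2 2 2 2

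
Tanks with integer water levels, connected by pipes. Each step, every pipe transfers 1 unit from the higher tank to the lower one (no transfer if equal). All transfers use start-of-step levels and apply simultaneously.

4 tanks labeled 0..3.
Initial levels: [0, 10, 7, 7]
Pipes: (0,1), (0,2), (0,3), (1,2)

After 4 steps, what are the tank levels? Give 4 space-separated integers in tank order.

Step 1: flows [1->0,2->0,3->0,1->2] -> levels [3 8 7 6]
Step 2: flows [1->0,2->0,3->0,1->2] -> levels [6 6 7 5]
Step 3: flows [0=1,2->0,0->3,2->1] -> levels [6 7 5 6]
Step 4: flows [1->0,0->2,0=3,1->2] -> levels [6 5 7 6]

Answer: 6 5 7 6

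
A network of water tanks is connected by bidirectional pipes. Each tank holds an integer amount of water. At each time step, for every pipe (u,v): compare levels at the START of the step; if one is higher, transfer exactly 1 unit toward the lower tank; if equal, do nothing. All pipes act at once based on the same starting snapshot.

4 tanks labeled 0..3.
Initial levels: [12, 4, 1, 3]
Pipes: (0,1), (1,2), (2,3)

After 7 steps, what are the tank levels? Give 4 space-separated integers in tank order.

Step 1: flows [0->1,1->2,3->2] -> levels [11 4 3 2]
Step 2: flows [0->1,1->2,2->3] -> levels [10 4 3 3]
Step 3: flows [0->1,1->2,2=3] -> levels [9 4 4 3]
Step 4: flows [0->1,1=2,2->3] -> levels [8 5 3 4]
Step 5: flows [0->1,1->2,3->2] -> levels [7 5 5 3]
Step 6: flows [0->1,1=2,2->3] -> levels [6 6 4 4]
Step 7: flows [0=1,1->2,2=3] -> levels [6 5 5 4]

Answer: 6 5 5 4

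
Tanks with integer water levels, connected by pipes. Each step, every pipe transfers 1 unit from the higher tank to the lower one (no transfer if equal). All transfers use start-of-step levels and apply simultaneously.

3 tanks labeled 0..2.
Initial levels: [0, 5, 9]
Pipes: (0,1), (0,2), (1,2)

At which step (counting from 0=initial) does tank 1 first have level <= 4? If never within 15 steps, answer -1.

Step 1: flows [1->0,2->0,2->1] -> levels [2 5 7]
Step 2: flows [1->0,2->0,2->1] -> levels [4 5 5]
Step 3: flows [1->0,2->0,1=2] -> levels [6 4 4]
Tank 1 first reaches <=4 at step 3

Answer: 3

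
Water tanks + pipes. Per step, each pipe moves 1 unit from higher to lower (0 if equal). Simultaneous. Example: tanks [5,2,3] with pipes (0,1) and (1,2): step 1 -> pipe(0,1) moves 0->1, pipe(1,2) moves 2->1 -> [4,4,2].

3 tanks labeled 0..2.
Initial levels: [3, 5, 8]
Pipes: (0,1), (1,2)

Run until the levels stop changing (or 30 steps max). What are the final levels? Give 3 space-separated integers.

Step 1: flows [1->0,2->1] -> levels [4 5 7]
Step 2: flows [1->0,2->1] -> levels [5 5 6]
Step 3: flows [0=1,2->1] -> levels [5 6 5]
Step 4: flows [1->0,1->2] -> levels [6 4 6]
Step 5: flows [0->1,2->1] -> levels [5 6 5]
  -> period-2 cycle: step 5 state = step 3 state; never stabilizes
  -> state at step 30: (30-3) mod 2 = 1, same as step 4 -> [6 4 6]

Answer: 6 4 6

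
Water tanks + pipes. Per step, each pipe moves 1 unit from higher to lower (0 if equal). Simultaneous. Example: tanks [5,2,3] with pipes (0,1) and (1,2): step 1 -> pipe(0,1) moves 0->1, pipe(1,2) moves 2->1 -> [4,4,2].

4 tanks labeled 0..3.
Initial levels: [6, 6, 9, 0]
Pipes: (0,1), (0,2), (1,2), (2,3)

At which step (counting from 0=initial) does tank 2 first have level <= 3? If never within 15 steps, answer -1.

Step 1: flows [0=1,2->0,2->1,2->3] -> levels [7 7 6 1]
Step 2: flows [0=1,0->2,1->2,2->3] -> levels [6 6 7 2]
Step 3: flows [0=1,2->0,2->1,2->3] -> levels [7 7 4 3]
Step 4: flows [0=1,0->2,1->2,2->3] -> levels [6 6 5 4]
Step 5: flows [0=1,0->2,1->2,2->3] -> levels [5 5 6 5]
Step 6: flows [0=1,2->0,2->1,2->3] -> levels [6 6 3 6]
Tank 2 first reaches <=3 at step 6

Answer: 6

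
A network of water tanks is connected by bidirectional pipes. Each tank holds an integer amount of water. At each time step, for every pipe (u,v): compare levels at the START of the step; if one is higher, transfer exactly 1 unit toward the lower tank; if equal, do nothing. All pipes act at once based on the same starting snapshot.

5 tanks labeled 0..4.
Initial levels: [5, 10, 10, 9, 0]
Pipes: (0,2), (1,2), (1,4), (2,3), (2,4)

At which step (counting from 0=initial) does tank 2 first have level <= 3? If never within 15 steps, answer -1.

Step 1: flows [2->0,1=2,1->4,2->3,2->4] -> levels [6 9 7 10 2]
Step 2: flows [2->0,1->2,1->4,3->2,2->4] -> levels [7 7 7 9 4]
Step 3: flows [0=2,1=2,1->4,3->2,2->4] -> levels [7 6 7 8 6]
Step 4: flows [0=2,2->1,1=4,3->2,2->4] -> levels [7 7 6 7 7]
Step 5: flows [0->2,1->2,1=4,3->2,4->2] -> levels [6 6 10 6 6]
Step 6: flows [2->0,2->1,1=4,2->3,2->4] -> levels [7 7 6 7 7]
  -> period-2 cycle (repeats step 4); tank 2 never drops to <=3
Tank 2 never reaches <=3 within 15 steps

Answer: -1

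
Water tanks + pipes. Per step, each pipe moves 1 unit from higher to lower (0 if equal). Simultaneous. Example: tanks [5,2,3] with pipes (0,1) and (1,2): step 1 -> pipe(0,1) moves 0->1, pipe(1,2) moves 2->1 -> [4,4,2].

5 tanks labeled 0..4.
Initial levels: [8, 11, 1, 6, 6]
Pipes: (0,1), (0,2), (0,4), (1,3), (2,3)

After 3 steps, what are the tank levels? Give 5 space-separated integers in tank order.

Answer: 6 6 7 6 7

Derivation:
Step 1: flows [1->0,0->2,0->4,1->3,3->2] -> levels [7 9 3 6 7]
Step 2: flows [1->0,0->2,0=4,1->3,3->2] -> levels [7 7 5 6 7]
Step 3: flows [0=1,0->2,0=4,1->3,3->2] -> levels [6 6 7 6 7]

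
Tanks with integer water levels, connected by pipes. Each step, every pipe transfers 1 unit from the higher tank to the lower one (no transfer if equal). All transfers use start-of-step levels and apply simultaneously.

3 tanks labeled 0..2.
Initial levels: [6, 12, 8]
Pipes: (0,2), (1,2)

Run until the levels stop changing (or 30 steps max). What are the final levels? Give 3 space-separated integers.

Answer: 9 9 8

Derivation:
Step 1: flows [2->0,1->2] -> levels [7 11 8]
Step 2: flows [2->0,1->2] -> levels [8 10 8]
Step 3: flows [0=2,1->2] -> levels [8 9 9]
Step 4: flows [2->0,1=2] -> levels [9 9 8]
Step 5: flows [0->2,1->2] -> levels [8 8 10]
Step 6: flows [2->0,2->1] -> levels [9 9 8]
  -> period-2 cycle: step 6 state = step 4 state; never stabilizes
  -> state at step 30: (30-4) mod 2 = 0, same as step 4 -> [9 9 8]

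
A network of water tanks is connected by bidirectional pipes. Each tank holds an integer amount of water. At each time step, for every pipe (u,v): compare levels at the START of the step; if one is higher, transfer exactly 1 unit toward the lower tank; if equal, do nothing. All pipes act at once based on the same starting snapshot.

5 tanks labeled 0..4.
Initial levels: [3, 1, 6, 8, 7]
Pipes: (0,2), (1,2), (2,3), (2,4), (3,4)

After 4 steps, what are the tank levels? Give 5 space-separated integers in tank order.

Answer: 5 5 5 6 4

Derivation:
Step 1: flows [2->0,2->1,3->2,4->2,3->4] -> levels [4 2 6 6 7]
Step 2: flows [2->0,2->1,2=3,4->2,4->3] -> levels [5 3 5 7 5]
Step 3: flows [0=2,2->1,3->2,2=4,3->4] -> levels [5 4 5 5 6]
Step 4: flows [0=2,2->1,2=3,4->2,4->3] -> levels [5 5 5 6 4]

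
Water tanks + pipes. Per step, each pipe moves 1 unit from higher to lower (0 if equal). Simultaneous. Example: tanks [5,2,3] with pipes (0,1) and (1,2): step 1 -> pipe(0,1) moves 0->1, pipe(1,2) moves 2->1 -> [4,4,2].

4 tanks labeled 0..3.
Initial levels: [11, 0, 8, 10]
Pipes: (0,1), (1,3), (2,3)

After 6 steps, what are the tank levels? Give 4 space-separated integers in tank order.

Step 1: flows [0->1,3->1,3->2] -> levels [10 2 9 8]
Step 2: flows [0->1,3->1,2->3] -> levels [9 4 8 8]
Step 3: flows [0->1,3->1,2=3] -> levels [8 6 8 7]
Step 4: flows [0->1,3->1,2->3] -> levels [7 8 7 7]
Step 5: flows [1->0,1->3,2=3] -> levels [8 6 7 8]
Step 6: flows [0->1,3->1,3->2] -> levels [7 8 8 6]

Answer: 7 8 8 6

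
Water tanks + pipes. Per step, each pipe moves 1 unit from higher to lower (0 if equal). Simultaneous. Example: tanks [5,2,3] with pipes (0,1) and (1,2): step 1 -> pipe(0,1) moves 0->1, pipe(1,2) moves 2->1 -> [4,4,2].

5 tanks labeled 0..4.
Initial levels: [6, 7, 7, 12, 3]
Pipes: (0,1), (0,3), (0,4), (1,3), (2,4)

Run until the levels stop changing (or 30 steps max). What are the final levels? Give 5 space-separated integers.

Answer: 6 8 6 8 7

Derivation:
Step 1: flows [1->0,3->0,0->4,3->1,2->4] -> levels [7 7 6 10 5]
Step 2: flows [0=1,3->0,0->4,3->1,2->4] -> levels [7 8 5 8 7]
Step 3: flows [1->0,3->0,0=4,1=3,4->2] -> levels [9 7 6 7 6]
Step 4: flows [0->1,0->3,0->4,1=3,2=4] -> levels [6 8 6 8 7]
Step 5: flows [1->0,3->0,4->0,1=3,4->2] -> levels [9 7 7 7 5]
Step 6: flows [0->1,0->3,0->4,1=3,2->4] -> levels [6 8 6 8 7]
  -> period-2 cycle: step 6 state = step 4 state; never stabilizes
  -> state at step 30: (30-4) mod 2 = 0, same as step 4 -> [6 8 6 8 7]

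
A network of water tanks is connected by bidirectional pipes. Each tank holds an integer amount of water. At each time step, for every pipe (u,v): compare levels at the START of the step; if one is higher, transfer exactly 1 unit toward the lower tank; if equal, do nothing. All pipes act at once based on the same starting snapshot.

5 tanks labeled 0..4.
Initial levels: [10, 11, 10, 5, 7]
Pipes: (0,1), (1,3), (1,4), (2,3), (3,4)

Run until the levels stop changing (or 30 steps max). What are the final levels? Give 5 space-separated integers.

Answer: 10 7 9 8 9

Derivation:
Step 1: flows [1->0,1->3,1->4,2->3,4->3] -> levels [11 8 9 8 7]
Step 2: flows [0->1,1=3,1->4,2->3,3->4] -> levels [10 8 8 8 9]
Step 3: flows [0->1,1=3,4->1,2=3,4->3] -> levels [9 10 8 9 7]
Step 4: flows [1->0,1->3,1->4,3->2,3->4] -> levels [10 7 9 8 9]
Step 5: flows [0->1,3->1,4->1,2->3,4->3] -> levels [9 10 8 9 7]
  -> period-2 cycle: step 5 state = step 3 state; never stabilizes
  -> state at step 30: (30-3) mod 2 = 1, same as step 4 -> [10 7 9 8 9]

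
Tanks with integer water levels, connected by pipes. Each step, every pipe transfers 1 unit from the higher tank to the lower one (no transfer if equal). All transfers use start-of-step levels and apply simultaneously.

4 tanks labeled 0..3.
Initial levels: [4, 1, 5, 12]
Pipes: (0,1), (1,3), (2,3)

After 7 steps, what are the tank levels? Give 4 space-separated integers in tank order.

Answer: 6 4 5 7

Derivation:
Step 1: flows [0->1,3->1,3->2] -> levels [3 3 6 10]
Step 2: flows [0=1,3->1,3->2] -> levels [3 4 7 8]
Step 3: flows [1->0,3->1,3->2] -> levels [4 4 8 6]
Step 4: flows [0=1,3->1,2->3] -> levels [4 5 7 6]
Step 5: flows [1->0,3->1,2->3] -> levels [5 5 6 6]
Step 6: flows [0=1,3->1,2=3] -> levels [5 6 6 5]
Step 7: flows [1->0,1->3,2->3] -> levels [6 4 5 7]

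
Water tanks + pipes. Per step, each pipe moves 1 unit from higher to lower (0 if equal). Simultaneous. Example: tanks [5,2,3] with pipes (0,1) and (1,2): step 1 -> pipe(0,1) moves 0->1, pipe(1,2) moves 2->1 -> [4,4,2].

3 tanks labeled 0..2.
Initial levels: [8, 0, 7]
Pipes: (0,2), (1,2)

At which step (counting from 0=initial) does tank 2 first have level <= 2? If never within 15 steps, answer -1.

Answer: -1

Derivation:
Step 1: flows [0->2,2->1] -> levels [7 1 7]
Step 2: flows [0=2,2->1] -> levels [7 2 6]
Step 3: flows [0->2,2->1] -> levels [6 3 6]
Step 4: flows [0=2,2->1] -> levels [6 4 5]
Step 5: flows [0->2,2->1] -> levels [5 5 5]
Step 6: flows [0=2,1=2] -> levels [5 5 5]
  -> stable; tank 2 stays at 5 > 2
Tank 2 never reaches <=2 within 15 steps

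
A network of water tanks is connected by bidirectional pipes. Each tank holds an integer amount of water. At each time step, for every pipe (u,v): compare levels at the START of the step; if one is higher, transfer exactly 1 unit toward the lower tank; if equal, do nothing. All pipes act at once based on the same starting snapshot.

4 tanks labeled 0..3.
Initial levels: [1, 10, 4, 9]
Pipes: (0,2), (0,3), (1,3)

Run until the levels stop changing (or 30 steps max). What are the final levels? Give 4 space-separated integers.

Answer: 7 7 5 5

Derivation:
Step 1: flows [2->0,3->0,1->3] -> levels [3 9 3 9]
Step 2: flows [0=2,3->0,1=3] -> levels [4 9 3 8]
Step 3: flows [0->2,3->0,1->3] -> levels [4 8 4 8]
Step 4: flows [0=2,3->0,1=3] -> levels [5 8 4 7]
Step 5: flows [0->2,3->0,1->3] -> levels [5 7 5 7]
Step 6: flows [0=2,3->0,1=3] -> levels [6 7 5 6]
Step 7: flows [0->2,0=3,1->3] -> levels [5 6 6 7]
Step 8: flows [2->0,3->0,3->1] -> levels [7 7 5 5]
Step 9: flows [0->2,0->3,1->3] -> levels [5 6 6 7]
  -> period-2 cycle: step 9 state = step 7 state; never stabilizes
  -> state at step 30: (30-7) mod 2 = 1, same as step 8 -> [7 7 5 5]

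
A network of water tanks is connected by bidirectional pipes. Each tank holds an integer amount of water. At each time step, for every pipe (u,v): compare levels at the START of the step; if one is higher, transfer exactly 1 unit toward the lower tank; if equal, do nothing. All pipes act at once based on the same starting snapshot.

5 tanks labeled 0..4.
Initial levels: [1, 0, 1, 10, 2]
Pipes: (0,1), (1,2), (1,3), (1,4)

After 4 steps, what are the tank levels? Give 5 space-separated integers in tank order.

Answer: 1 5 1 6 1

Derivation:
Step 1: flows [0->1,2->1,3->1,4->1] -> levels [0 4 0 9 1]
Step 2: flows [1->0,1->2,3->1,1->4] -> levels [1 2 1 8 2]
Step 3: flows [1->0,1->2,3->1,1=4] -> levels [2 1 2 7 2]
Step 4: flows [0->1,2->1,3->1,4->1] -> levels [1 5 1 6 1]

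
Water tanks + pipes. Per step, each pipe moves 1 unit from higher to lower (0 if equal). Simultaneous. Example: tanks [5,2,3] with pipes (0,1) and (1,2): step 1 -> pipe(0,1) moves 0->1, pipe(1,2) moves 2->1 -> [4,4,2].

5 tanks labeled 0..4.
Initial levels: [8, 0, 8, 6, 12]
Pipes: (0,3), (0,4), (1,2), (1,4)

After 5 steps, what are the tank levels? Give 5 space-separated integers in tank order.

Step 1: flows [0->3,4->0,2->1,4->1] -> levels [8 2 7 7 10]
Step 2: flows [0->3,4->0,2->1,4->1] -> levels [8 4 6 8 8]
Step 3: flows [0=3,0=4,2->1,4->1] -> levels [8 6 5 8 7]
Step 4: flows [0=3,0->4,1->2,4->1] -> levels [7 6 6 8 7]
Step 5: flows [3->0,0=4,1=2,4->1] -> levels [8 7 6 7 6]

Answer: 8 7 6 7 6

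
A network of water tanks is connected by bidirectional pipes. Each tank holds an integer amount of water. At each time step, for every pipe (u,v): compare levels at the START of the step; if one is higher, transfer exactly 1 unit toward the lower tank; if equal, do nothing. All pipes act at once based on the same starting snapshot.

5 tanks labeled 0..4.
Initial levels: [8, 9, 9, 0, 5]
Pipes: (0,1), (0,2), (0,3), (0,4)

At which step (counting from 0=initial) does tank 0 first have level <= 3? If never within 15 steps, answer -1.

Step 1: flows [1->0,2->0,0->3,0->4] -> levels [8 8 8 1 6]
Step 2: flows [0=1,0=2,0->3,0->4] -> levels [6 8 8 2 7]
Step 3: flows [1->0,2->0,0->3,4->0] -> levels [8 7 7 3 6]
Step 4: flows [0->1,0->2,0->3,0->4] -> levels [4 8 8 4 7]
Step 5: flows [1->0,2->0,0=3,4->0] -> levels [7 7 7 4 6]
Step 6: flows [0=1,0=2,0->3,0->4] -> levels [5 7 7 5 7]
Step 7: flows [1->0,2->0,0=3,4->0] -> levels [8 6 6 5 6]
Step 8: flows [0->1,0->2,0->3,0->4] -> levels [4 7 7 6 7]
Step 9: flows [1->0,2->0,3->0,4->0] -> levels [8 6 6 5 6]
  -> period-2 cycle (repeats step 7); tank 0 never drops to <=3
Tank 0 never reaches <=3 within 15 steps

Answer: -1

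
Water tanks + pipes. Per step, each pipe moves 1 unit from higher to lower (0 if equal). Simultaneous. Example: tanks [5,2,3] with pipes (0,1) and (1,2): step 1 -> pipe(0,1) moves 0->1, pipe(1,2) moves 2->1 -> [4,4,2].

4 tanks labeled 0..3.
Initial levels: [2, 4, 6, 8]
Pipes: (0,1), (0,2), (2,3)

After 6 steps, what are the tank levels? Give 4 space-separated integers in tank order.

Answer: 4 5 6 5

Derivation:
Step 1: flows [1->0,2->0,3->2] -> levels [4 3 6 7]
Step 2: flows [0->1,2->0,3->2] -> levels [4 4 6 6]
Step 3: flows [0=1,2->0,2=3] -> levels [5 4 5 6]
Step 4: flows [0->1,0=2,3->2] -> levels [4 5 6 5]
Step 5: flows [1->0,2->0,2->3] -> levels [6 4 4 6]
Step 6: flows [0->1,0->2,3->2] -> levels [4 5 6 5]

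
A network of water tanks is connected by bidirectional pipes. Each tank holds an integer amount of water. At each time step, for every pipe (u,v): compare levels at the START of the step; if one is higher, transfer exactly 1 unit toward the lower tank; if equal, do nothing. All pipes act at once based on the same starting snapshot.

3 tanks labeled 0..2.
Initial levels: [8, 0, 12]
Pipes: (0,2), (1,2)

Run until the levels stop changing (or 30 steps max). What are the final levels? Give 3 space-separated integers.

Step 1: flows [2->0,2->1] -> levels [9 1 10]
Step 2: flows [2->0,2->1] -> levels [10 2 8]
Step 3: flows [0->2,2->1] -> levels [9 3 8]
Step 4: flows [0->2,2->1] -> levels [8 4 8]
Step 5: flows [0=2,2->1] -> levels [8 5 7]
Step 6: flows [0->2,2->1] -> levels [7 6 7]
Step 7: flows [0=2,2->1] -> levels [7 7 6]
Step 8: flows [0->2,1->2] -> levels [6 6 8]
Step 9: flows [2->0,2->1] -> levels [7 7 6]
  -> period-2 cycle: step 9 state = step 7 state; never stabilizes
  -> state at step 30: (30-7) mod 2 = 1, same as step 8 -> [6 6 8]

Answer: 6 6 8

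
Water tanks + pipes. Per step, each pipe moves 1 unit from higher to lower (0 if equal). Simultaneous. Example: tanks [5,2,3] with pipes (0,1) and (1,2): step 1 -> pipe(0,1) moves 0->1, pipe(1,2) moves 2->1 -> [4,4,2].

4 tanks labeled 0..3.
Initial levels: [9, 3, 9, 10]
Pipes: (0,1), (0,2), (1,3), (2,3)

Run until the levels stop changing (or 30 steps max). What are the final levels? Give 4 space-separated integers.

Step 1: flows [0->1,0=2,3->1,3->2] -> levels [8 5 10 8]
Step 2: flows [0->1,2->0,3->1,2->3] -> levels [8 7 8 8]
Step 3: flows [0->1,0=2,3->1,2=3] -> levels [7 9 8 7]
Step 4: flows [1->0,2->0,1->3,2->3] -> levels [9 7 6 9]
Step 5: flows [0->1,0->2,3->1,3->2] -> levels [7 9 8 7]
  -> period-2 cycle: step 5 state = step 3 state; never stabilizes
  -> state at step 30: (30-3) mod 2 = 1, same as step 4 -> [9 7 6 9]

Answer: 9 7 6 9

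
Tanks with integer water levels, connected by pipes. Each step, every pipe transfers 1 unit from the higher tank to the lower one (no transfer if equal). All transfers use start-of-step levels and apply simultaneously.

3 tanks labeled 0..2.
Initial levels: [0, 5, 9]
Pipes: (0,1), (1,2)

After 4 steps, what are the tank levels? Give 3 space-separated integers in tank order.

Answer: 4 5 5

Derivation:
Step 1: flows [1->0,2->1] -> levels [1 5 8]
Step 2: flows [1->0,2->1] -> levels [2 5 7]
Step 3: flows [1->0,2->1] -> levels [3 5 6]
Step 4: flows [1->0,2->1] -> levels [4 5 5]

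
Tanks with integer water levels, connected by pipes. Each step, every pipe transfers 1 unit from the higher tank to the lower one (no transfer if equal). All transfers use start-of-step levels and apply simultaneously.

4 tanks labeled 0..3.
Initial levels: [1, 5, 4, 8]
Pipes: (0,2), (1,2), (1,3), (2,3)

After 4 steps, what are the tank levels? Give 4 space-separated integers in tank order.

Step 1: flows [2->0,1->2,3->1,3->2] -> levels [2 5 5 6]
Step 2: flows [2->0,1=2,3->1,3->2] -> levels [3 6 5 4]
Step 3: flows [2->0,1->2,1->3,2->3] -> levels [4 4 4 6]
Step 4: flows [0=2,1=2,3->1,3->2] -> levels [4 5 5 4]

Answer: 4 5 5 4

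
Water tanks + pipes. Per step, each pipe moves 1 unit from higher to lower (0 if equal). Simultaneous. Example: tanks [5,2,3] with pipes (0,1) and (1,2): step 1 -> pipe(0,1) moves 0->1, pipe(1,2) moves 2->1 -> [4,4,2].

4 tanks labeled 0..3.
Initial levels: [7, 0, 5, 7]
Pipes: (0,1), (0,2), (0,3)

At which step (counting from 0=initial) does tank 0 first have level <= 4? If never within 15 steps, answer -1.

Step 1: flows [0->1,0->2,0=3] -> levels [5 1 6 7]
Step 2: flows [0->1,2->0,3->0] -> levels [6 2 5 6]
Step 3: flows [0->1,0->2,0=3] -> levels [4 3 6 6]
Tank 0 first reaches <=4 at step 3

Answer: 3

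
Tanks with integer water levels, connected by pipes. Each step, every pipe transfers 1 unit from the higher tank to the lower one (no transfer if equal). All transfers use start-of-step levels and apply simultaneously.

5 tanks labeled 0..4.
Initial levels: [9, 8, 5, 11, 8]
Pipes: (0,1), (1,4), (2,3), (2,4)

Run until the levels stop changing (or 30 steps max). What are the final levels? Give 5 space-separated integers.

Answer: 9 7 7 9 9

Derivation:
Step 1: flows [0->1,1=4,3->2,4->2] -> levels [8 9 7 10 7]
Step 2: flows [1->0,1->4,3->2,2=4] -> levels [9 7 8 9 8]
Step 3: flows [0->1,4->1,3->2,2=4] -> levels [8 9 9 8 7]
Step 4: flows [1->0,1->4,2->3,2->4] -> levels [9 7 7 9 9]
Step 5: flows [0->1,4->1,3->2,4->2] -> levels [8 9 9 8 7]
  -> period-2 cycle: step 5 state = step 3 state; never stabilizes
  -> state at step 30: (30-3) mod 2 = 1, same as step 4 -> [9 7 7 9 9]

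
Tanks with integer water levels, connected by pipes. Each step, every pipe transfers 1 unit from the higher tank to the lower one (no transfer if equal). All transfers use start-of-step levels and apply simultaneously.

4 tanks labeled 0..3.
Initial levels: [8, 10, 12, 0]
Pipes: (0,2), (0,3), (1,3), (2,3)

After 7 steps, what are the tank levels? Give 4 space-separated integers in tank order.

Answer: 7 7 7 9

Derivation:
Step 1: flows [2->0,0->3,1->3,2->3] -> levels [8 9 10 3]
Step 2: flows [2->0,0->3,1->3,2->3] -> levels [8 8 8 6]
Step 3: flows [0=2,0->3,1->3,2->3] -> levels [7 7 7 9]
Step 4: flows [0=2,3->0,3->1,3->2] -> levels [8 8 8 6]
  -> period-2 cycle: step 4 state = step 2 state
  -> state at step 7: (7-2) mod 2 = 1, same as step 3 -> [7 7 7 9]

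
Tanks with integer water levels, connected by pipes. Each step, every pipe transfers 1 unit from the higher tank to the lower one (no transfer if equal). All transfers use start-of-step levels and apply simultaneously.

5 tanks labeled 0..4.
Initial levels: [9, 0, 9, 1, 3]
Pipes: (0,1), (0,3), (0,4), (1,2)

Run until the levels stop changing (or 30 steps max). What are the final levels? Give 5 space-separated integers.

Step 1: flows [0->1,0->3,0->4,2->1] -> levels [6 2 8 2 4]
Step 2: flows [0->1,0->3,0->4,2->1] -> levels [3 4 7 3 5]
Step 3: flows [1->0,0=3,4->0,2->1] -> levels [5 4 6 3 4]
Step 4: flows [0->1,0->3,0->4,2->1] -> levels [2 6 5 4 5]
Step 5: flows [1->0,3->0,4->0,1->2] -> levels [5 4 6 3 4]
  -> period-2 cycle: step 5 state = step 3 state; never stabilizes
  -> state at step 30: (30-3) mod 2 = 1, same as step 4 -> [2 6 5 4 5]

Answer: 2 6 5 4 5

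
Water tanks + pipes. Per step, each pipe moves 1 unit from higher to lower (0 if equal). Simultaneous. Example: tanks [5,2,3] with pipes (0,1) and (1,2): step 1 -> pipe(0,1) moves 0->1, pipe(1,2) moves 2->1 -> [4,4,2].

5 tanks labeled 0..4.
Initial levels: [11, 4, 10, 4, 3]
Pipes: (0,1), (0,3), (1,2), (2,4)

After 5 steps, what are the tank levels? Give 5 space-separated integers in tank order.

Answer: 8 5 7 6 6

Derivation:
Step 1: flows [0->1,0->3,2->1,2->4] -> levels [9 6 8 5 4]
Step 2: flows [0->1,0->3,2->1,2->4] -> levels [7 8 6 6 5]
Step 3: flows [1->0,0->3,1->2,2->4] -> levels [7 6 6 7 6]
Step 4: flows [0->1,0=3,1=2,2=4] -> levels [6 7 6 7 6]
Step 5: flows [1->0,3->0,1->2,2=4] -> levels [8 5 7 6 6]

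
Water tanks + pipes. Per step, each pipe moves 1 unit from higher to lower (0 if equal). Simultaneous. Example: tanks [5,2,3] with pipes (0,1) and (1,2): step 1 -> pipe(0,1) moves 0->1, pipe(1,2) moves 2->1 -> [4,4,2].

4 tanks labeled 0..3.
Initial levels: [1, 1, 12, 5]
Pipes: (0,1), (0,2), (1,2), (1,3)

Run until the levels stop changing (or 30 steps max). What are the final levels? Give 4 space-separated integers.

Step 1: flows [0=1,2->0,2->1,3->1] -> levels [2 3 10 4]
Step 2: flows [1->0,2->0,2->1,3->1] -> levels [4 4 8 3]
Step 3: flows [0=1,2->0,2->1,1->3] -> levels [5 4 6 4]
Step 4: flows [0->1,2->0,2->1,1=3] -> levels [5 6 4 4]
Step 5: flows [1->0,0->2,1->2,1->3] -> levels [5 3 6 5]
Step 6: flows [0->1,2->0,2->1,3->1] -> levels [5 6 4 4]
  -> period-2 cycle: step 6 state = step 4 state; never stabilizes
  -> state at step 30: (30-4) mod 2 = 0, same as step 4 -> [5 6 4 4]

Answer: 5 6 4 4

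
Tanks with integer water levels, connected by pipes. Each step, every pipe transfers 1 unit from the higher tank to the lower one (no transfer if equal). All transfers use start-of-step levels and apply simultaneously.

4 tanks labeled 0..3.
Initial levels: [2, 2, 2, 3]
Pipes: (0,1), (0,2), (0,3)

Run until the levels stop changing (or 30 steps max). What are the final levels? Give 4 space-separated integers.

Answer: 0 3 3 3

Derivation:
Step 1: flows [0=1,0=2,3->0] -> levels [3 2 2 2]
Step 2: flows [0->1,0->2,0->3] -> levels [0 3 3 3]
Step 3: flows [1->0,2->0,3->0] -> levels [3 2 2 2]
  -> period-2 cycle: step 3 state = step 1 state; never stabilizes
  -> state at step 30: (30-1) mod 2 = 1, same as step 2 -> [0 3 3 3]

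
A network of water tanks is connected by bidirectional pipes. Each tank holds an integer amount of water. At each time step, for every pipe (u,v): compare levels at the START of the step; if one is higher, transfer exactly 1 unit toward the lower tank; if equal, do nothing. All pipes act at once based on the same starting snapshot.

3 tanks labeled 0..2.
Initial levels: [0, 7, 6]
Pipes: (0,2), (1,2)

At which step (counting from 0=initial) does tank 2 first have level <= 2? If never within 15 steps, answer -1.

Step 1: flows [2->0,1->2] -> levels [1 6 6]
Step 2: flows [2->0,1=2] -> levels [2 6 5]
Step 3: flows [2->0,1->2] -> levels [3 5 5]
Step 4: flows [2->0,1=2] -> levels [4 5 4]
Step 5: flows [0=2,1->2] -> levels [4 4 5]
Step 6: flows [2->0,2->1] -> levels [5 5 3]
Step 7: flows [0->2,1->2] -> levels [4 4 5]
  -> period-2 cycle (repeats step 5); tank 2 never drops to <=2
Tank 2 never reaches <=2 within 15 steps

Answer: -1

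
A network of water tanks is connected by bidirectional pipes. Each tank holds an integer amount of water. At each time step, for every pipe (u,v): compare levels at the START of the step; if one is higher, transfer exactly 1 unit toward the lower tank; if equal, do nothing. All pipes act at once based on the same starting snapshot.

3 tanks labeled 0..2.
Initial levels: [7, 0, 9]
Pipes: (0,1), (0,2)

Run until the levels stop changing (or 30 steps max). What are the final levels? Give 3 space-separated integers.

Step 1: flows [0->1,2->0] -> levels [7 1 8]
Step 2: flows [0->1,2->0] -> levels [7 2 7]
Step 3: flows [0->1,0=2] -> levels [6 3 7]
Step 4: flows [0->1,2->0] -> levels [6 4 6]
Step 5: flows [0->1,0=2] -> levels [5 5 6]
Step 6: flows [0=1,2->0] -> levels [6 5 5]
Step 7: flows [0->1,0->2] -> levels [4 6 6]
Step 8: flows [1->0,2->0] -> levels [6 5 5]
  -> period-2 cycle: step 8 state = step 6 state; never stabilizes
  -> state at step 30: (30-6) mod 2 = 0, same as step 6 -> [6 5 5]

Answer: 6 5 5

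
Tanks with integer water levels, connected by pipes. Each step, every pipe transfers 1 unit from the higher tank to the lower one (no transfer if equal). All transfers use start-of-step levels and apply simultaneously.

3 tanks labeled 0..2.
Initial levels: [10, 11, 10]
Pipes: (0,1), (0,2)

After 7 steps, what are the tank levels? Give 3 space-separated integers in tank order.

Answer: 11 10 10

Derivation:
Step 1: flows [1->0,0=2] -> levels [11 10 10]
Step 2: flows [0->1,0->2] -> levels [9 11 11]
Step 3: flows [1->0,2->0] -> levels [11 10 10]
  -> period-2 cycle: step 3 state = step 1 state
  -> state at step 7: (7-1) mod 2 = 0, same as step 1 -> [11 10 10]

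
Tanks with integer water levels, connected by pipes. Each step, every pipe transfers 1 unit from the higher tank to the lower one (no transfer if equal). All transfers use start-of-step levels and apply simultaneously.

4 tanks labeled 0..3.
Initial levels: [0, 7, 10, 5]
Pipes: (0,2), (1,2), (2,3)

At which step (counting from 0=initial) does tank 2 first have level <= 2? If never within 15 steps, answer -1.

Step 1: flows [2->0,2->1,2->3] -> levels [1 8 7 6]
Step 2: flows [2->0,1->2,2->3] -> levels [2 7 6 7]
Step 3: flows [2->0,1->2,3->2] -> levels [3 6 7 6]
Step 4: flows [2->0,2->1,2->3] -> levels [4 7 4 7]
Step 5: flows [0=2,1->2,3->2] -> levels [4 6 6 6]
Step 6: flows [2->0,1=2,2=3] -> levels [5 6 5 6]
Step 7: flows [0=2,1->2,3->2] -> levels [5 5 7 5]
Step 8: flows [2->0,2->1,2->3] -> levels [6 6 4 6]
Step 9: flows [0->2,1->2,3->2] -> levels [5 5 7 5]
  -> period-2 cycle (repeats step 7); tank 2 never drops to <=2
Tank 2 never reaches <=2 within 15 steps

Answer: -1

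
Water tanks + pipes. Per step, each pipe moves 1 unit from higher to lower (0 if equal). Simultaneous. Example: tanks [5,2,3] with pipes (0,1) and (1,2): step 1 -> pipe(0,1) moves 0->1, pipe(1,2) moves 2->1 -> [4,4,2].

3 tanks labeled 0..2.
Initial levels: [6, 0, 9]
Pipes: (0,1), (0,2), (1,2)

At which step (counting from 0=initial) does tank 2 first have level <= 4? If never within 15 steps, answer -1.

Answer: -1

Derivation:
Step 1: flows [0->1,2->0,2->1] -> levels [6 2 7]
Step 2: flows [0->1,2->0,2->1] -> levels [6 4 5]
Step 3: flows [0->1,0->2,2->1] -> levels [4 6 5]
Step 4: flows [1->0,2->0,1->2] -> levels [6 4 5]
  -> period-2 cycle (repeats step 2); tank 2 never drops to <=4
Tank 2 never reaches <=4 within 15 steps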